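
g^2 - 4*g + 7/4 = (g - 7/2)*(g - 1/2)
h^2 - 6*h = h*(h - 6)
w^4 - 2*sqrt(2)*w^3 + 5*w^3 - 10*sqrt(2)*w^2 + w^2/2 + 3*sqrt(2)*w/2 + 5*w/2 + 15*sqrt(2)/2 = (w + 5)*(w - 3*sqrt(2)/2)*(w - sqrt(2))*(w + sqrt(2)/2)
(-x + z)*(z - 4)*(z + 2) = -x*z^2 + 2*x*z + 8*x + z^3 - 2*z^2 - 8*z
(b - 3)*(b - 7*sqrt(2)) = b^2 - 7*sqrt(2)*b - 3*b + 21*sqrt(2)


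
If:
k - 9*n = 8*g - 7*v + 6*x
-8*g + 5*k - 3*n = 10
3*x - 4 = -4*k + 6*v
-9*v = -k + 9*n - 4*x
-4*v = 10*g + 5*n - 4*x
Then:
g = 826/515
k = 1826/515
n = -876/515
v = 2718/515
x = 3688/515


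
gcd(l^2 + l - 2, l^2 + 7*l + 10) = l + 2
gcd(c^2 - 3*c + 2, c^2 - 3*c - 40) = 1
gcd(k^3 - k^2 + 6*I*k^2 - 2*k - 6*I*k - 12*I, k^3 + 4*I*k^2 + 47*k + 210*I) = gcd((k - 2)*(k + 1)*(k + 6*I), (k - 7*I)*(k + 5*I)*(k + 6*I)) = k + 6*I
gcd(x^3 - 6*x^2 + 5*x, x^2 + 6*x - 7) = x - 1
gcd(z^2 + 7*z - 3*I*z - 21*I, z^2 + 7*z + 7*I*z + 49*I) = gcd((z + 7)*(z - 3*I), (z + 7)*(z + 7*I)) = z + 7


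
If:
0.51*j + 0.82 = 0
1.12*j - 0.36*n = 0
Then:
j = -1.61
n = -5.00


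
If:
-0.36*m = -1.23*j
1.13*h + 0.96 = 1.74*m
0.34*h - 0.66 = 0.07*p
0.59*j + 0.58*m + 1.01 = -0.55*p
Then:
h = 1.19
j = 0.39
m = 1.32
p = -3.65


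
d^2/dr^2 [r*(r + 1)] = 2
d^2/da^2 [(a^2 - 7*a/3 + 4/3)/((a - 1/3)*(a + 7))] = 2*(-243*a^3 + 297*a^2 + 279*a + 851)/(27*a^6 + 540*a^5 + 3411*a^4 + 5480*a^3 - 7959*a^2 + 2940*a - 343)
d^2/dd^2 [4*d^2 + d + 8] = 8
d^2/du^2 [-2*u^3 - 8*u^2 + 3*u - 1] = -12*u - 16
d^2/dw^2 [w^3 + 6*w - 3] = 6*w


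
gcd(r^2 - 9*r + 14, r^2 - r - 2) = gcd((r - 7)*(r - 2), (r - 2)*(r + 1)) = r - 2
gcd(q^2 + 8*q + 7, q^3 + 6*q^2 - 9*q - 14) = q^2 + 8*q + 7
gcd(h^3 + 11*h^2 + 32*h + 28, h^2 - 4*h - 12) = h + 2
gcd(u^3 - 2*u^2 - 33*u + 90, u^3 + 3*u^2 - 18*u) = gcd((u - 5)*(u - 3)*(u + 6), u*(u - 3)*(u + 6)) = u^2 + 3*u - 18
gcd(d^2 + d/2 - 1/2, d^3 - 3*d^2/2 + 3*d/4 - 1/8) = d - 1/2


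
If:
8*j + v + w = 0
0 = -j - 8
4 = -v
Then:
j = -8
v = -4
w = 68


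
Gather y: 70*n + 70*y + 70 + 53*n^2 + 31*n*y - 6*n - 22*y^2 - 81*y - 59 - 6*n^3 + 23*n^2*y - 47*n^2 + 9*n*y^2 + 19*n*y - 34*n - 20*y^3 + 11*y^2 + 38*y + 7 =-6*n^3 + 6*n^2 + 30*n - 20*y^3 + y^2*(9*n - 11) + y*(23*n^2 + 50*n + 27) + 18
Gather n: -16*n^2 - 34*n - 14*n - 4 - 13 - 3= -16*n^2 - 48*n - 20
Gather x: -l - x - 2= -l - x - 2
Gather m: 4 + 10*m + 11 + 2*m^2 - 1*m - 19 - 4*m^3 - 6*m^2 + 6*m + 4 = -4*m^3 - 4*m^2 + 15*m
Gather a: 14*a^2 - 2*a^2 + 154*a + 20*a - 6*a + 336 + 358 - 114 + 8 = 12*a^2 + 168*a + 588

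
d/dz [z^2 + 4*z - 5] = 2*z + 4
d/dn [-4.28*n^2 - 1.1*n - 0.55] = -8.56*n - 1.1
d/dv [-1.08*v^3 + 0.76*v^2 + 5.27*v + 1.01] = -3.24*v^2 + 1.52*v + 5.27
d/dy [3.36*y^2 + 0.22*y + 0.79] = 6.72*y + 0.22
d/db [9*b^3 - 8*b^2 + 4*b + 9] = 27*b^2 - 16*b + 4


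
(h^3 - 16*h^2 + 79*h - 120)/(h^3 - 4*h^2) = (h^3 - 16*h^2 + 79*h - 120)/(h^2*(h - 4))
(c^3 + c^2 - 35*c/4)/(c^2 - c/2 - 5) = c*(2*c + 7)/(2*(c + 2))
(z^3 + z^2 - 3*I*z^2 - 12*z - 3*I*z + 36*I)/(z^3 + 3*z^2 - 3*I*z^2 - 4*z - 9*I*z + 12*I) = (z - 3)/(z - 1)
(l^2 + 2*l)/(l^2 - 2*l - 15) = l*(l + 2)/(l^2 - 2*l - 15)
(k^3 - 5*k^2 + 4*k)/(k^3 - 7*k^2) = (k^2 - 5*k + 4)/(k*(k - 7))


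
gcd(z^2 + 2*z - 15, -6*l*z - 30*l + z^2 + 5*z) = z + 5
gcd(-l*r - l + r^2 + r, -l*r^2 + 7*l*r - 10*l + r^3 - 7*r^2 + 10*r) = -l + r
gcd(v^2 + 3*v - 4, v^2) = 1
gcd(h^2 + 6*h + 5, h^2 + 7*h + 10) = h + 5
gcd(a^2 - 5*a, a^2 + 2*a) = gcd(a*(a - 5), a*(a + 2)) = a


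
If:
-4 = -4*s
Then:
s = 1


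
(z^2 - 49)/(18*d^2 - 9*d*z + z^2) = (z^2 - 49)/(18*d^2 - 9*d*z + z^2)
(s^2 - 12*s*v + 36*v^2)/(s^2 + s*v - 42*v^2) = (s - 6*v)/(s + 7*v)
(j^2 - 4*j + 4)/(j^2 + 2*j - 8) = (j - 2)/(j + 4)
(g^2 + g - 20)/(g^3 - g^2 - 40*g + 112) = (g + 5)/(g^2 + 3*g - 28)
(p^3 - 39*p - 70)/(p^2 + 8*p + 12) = (p^2 - 2*p - 35)/(p + 6)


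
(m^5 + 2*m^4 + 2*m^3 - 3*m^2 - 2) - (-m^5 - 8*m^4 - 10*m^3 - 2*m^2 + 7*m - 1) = 2*m^5 + 10*m^4 + 12*m^3 - m^2 - 7*m - 1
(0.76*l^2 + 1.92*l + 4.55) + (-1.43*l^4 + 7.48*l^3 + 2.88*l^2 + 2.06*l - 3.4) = -1.43*l^4 + 7.48*l^3 + 3.64*l^2 + 3.98*l + 1.15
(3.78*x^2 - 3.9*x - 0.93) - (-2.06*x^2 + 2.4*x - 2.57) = 5.84*x^2 - 6.3*x + 1.64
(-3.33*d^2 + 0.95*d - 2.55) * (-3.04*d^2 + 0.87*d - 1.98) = 10.1232*d^4 - 5.7851*d^3 + 15.1719*d^2 - 4.0995*d + 5.049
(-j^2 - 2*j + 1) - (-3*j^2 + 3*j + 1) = 2*j^2 - 5*j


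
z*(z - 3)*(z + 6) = z^3 + 3*z^2 - 18*z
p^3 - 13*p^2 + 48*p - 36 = (p - 6)^2*(p - 1)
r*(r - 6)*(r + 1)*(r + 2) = r^4 - 3*r^3 - 16*r^2 - 12*r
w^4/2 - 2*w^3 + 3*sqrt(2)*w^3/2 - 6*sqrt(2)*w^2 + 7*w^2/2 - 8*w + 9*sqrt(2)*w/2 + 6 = (w/2 + sqrt(2))*(w - 3)*(w - 1)*(w + sqrt(2))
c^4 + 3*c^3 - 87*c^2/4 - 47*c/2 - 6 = (c - 4)*(c + 1/2)^2*(c + 6)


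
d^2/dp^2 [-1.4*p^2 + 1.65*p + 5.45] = -2.80000000000000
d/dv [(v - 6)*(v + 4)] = 2*v - 2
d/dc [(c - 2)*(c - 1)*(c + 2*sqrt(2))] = 3*c^2 - 6*c + 4*sqrt(2)*c - 6*sqrt(2) + 2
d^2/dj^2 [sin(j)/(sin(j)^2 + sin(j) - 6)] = (-9*sin(j)^5 + sin(j)^4 - 6*sin(j)^2 - 41*sin(j)/2 + 6*sin(3*j) + sin(5*j)/2 + 12)/((sin(j) - 2)^3*(sin(j) + 3)^3)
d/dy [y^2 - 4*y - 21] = 2*y - 4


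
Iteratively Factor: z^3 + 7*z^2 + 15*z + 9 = (z + 3)*(z^2 + 4*z + 3) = (z + 3)^2*(z + 1)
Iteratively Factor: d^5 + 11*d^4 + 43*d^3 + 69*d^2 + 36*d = (d + 3)*(d^4 + 8*d^3 + 19*d^2 + 12*d) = d*(d + 3)*(d^3 + 8*d^2 + 19*d + 12) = d*(d + 3)*(d + 4)*(d^2 + 4*d + 3) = d*(d + 1)*(d + 3)*(d + 4)*(d + 3)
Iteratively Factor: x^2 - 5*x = (x)*(x - 5)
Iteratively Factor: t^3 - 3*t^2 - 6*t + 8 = (t - 4)*(t^2 + t - 2) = (t - 4)*(t - 1)*(t + 2)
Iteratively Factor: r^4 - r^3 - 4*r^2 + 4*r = (r + 2)*(r^3 - 3*r^2 + 2*r) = (r - 1)*(r + 2)*(r^2 - 2*r) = (r - 2)*(r - 1)*(r + 2)*(r)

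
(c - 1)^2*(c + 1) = c^3 - c^2 - c + 1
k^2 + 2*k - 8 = (k - 2)*(k + 4)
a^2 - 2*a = a*(a - 2)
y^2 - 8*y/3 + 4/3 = (y - 2)*(y - 2/3)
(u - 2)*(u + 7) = u^2 + 5*u - 14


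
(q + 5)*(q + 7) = q^2 + 12*q + 35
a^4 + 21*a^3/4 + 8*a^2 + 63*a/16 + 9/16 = (a + 1/4)*(a + 1/2)*(a + 3/2)*(a + 3)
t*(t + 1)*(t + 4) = t^3 + 5*t^2 + 4*t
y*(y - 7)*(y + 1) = y^3 - 6*y^2 - 7*y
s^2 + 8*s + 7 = (s + 1)*(s + 7)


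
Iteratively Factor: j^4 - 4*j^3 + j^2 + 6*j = (j - 2)*(j^3 - 2*j^2 - 3*j) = j*(j - 2)*(j^2 - 2*j - 3) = j*(j - 2)*(j + 1)*(j - 3)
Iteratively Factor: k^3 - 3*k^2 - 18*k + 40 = (k - 2)*(k^2 - k - 20) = (k - 5)*(k - 2)*(k + 4)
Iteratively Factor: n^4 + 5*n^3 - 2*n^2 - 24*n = (n + 3)*(n^3 + 2*n^2 - 8*n) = n*(n + 3)*(n^2 + 2*n - 8) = n*(n - 2)*(n + 3)*(n + 4)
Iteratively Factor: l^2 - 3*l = (l - 3)*(l)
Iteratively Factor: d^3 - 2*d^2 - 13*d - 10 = (d - 5)*(d^2 + 3*d + 2) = (d - 5)*(d + 2)*(d + 1)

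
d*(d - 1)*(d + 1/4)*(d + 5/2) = d^4 + 7*d^3/4 - 17*d^2/8 - 5*d/8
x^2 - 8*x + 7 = (x - 7)*(x - 1)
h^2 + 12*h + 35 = (h + 5)*(h + 7)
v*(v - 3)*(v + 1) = v^3 - 2*v^2 - 3*v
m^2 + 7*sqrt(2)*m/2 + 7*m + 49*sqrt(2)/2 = (m + 7)*(m + 7*sqrt(2)/2)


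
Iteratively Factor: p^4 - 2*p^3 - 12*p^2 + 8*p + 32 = (p + 2)*(p^3 - 4*p^2 - 4*p + 16) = (p - 2)*(p + 2)*(p^2 - 2*p - 8) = (p - 2)*(p + 2)^2*(p - 4)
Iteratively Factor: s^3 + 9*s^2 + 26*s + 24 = (s + 2)*(s^2 + 7*s + 12) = (s + 2)*(s + 4)*(s + 3)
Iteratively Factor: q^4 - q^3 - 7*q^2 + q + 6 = (q - 3)*(q^3 + 2*q^2 - q - 2) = (q - 3)*(q - 1)*(q^2 + 3*q + 2) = (q - 3)*(q - 1)*(q + 1)*(q + 2)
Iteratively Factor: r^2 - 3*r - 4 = (r - 4)*(r + 1)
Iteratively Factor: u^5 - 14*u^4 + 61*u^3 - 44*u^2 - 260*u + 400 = (u - 4)*(u^4 - 10*u^3 + 21*u^2 + 40*u - 100) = (u - 4)*(u - 2)*(u^3 - 8*u^2 + 5*u + 50) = (u - 5)*(u - 4)*(u - 2)*(u^2 - 3*u - 10) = (u - 5)^2*(u - 4)*(u - 2)*(u + 2)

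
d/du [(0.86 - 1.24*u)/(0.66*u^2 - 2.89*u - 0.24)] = (0.8184*u^2 - 1.1352*u + 2.783)/(0.4356*u^4 - 3.8148*u^3 + 8.0353*u^2 + 1.3872*u + 0.0576)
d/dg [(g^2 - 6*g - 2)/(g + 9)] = (g^2 + 18*g - 52)/(g^2 + 18*g + 81)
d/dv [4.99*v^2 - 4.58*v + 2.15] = 9.98*v - 4.58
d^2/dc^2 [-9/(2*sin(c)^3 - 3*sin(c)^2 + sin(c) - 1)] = 9*(36*sin(c)^6 - 66*sin(c)^5 - 8*sin(c)^4 + 105*sin(c)^3 - 77*sin(c)^2 + 7*sin(c) + 4)/(2*sin(c)^3 - 3*sin(c)^2 + sin(c) - 1)^3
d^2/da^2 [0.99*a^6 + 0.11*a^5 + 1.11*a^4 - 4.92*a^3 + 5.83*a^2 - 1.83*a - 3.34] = 29.7*a^4 + 2.2*a^3 + 13.32*a^2 - 29.52*a + 11.66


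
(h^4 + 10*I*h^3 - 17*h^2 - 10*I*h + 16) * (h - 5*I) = h^5 + 5*I*h^4 + 33*h^3 + 75*I*h^2 - 34*h - 80*I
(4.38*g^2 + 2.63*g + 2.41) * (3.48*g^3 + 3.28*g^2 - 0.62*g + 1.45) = 15.2424*g^5 + 23.5188*g^4 + 14.2976*g^3 + 12.6252*g^2 + 2.3193*g + 3.4945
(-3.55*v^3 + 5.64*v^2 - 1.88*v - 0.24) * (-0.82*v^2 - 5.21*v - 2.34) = 2.911*v^5 + 13.8707*v^4 - 19.5358*v^3 - 3.206*v^2 + 5.6496*v + 0.5616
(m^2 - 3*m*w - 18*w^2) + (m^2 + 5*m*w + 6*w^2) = 2*m^2 + 2*m*w - 12*w^2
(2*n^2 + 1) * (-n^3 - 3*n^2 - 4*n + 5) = -2*n^5 - 6*n^4 - 9*n^3 + 7*n^2 - 4*n + 5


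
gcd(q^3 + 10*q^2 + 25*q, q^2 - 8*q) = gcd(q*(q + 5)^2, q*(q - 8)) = q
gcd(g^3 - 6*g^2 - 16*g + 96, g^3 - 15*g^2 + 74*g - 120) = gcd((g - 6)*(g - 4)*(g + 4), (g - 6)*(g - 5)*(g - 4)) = g^2 - 10*g + 24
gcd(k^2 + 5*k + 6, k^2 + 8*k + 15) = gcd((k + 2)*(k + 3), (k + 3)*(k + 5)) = k + 3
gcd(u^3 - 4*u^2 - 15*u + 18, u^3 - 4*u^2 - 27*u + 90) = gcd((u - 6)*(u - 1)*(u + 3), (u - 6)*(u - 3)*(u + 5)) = u - 6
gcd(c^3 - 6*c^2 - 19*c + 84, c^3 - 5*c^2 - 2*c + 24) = c - 3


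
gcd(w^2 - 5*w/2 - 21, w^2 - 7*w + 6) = w - 6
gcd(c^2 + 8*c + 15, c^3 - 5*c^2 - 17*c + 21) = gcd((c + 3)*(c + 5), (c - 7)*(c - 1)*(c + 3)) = c + 3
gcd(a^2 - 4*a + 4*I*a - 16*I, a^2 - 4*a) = a - 4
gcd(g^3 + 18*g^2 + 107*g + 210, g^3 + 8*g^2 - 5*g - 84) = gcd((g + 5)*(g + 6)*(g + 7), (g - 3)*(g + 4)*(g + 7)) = g + 7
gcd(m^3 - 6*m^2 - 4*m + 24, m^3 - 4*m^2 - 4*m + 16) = m^2 - 4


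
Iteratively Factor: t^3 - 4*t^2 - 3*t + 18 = (t - 3)*(t^2 - t - 6) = (t - 3)*(t + 2)*(t - 3)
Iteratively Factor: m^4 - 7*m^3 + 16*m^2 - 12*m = (m - 2)*(m^3 - 5*m^2 + 6*m) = (m - 2)^2*(m^2 - 3*m) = m*(m - 2)^2*(m - 3)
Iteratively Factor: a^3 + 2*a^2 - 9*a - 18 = (a + 3)*(a^2 - a - 6) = (a - 3)*(a + 3)*(a + 2)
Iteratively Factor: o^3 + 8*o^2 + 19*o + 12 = (o + 3)*(o^2 + 5*o + 4) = (o + 1)*(o + 3)*(o + 4)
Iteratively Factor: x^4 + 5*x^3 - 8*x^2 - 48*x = (x - 3)*(x^3 + 8*x^2 + 16*x) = (x - 3)*(x + 4)*(x^2 + 4*x) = x*(x - 3)*(x + 4)*(x + 4)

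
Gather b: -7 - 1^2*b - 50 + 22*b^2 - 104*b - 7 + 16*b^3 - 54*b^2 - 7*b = 16*b^3 - 32*b^2 - 112*b - 64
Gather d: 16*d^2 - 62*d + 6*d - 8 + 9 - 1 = 16*d^2 - 56*d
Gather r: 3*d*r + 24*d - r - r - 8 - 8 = 24*d + r*(3*d - 2) - 16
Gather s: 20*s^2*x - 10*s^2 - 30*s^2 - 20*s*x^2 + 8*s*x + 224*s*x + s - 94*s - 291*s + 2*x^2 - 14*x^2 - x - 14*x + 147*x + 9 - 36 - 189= s^2*(20*x - 40) + s*(-20*x^2 + 232*x - 384) - 12*x^2 + 132*x - 216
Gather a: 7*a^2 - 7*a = 7*a^2 - 7*a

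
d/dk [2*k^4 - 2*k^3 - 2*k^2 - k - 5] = 8*k^3 - 6*k^2 - 4*k - 1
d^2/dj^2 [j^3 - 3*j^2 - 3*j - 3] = 6*j - 6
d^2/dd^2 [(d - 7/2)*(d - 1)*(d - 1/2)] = 6*d - 10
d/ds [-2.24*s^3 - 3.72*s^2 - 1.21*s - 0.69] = -6.72*s^2 - 7.44*s - 1.21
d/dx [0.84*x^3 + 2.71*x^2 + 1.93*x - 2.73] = 2.52*x^2 + 5.42*x + 1.93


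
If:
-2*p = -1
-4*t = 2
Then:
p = 1/2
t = -1/2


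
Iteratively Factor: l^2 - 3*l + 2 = (l - 2)*(l - 1)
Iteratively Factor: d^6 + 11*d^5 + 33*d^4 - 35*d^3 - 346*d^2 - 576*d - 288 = (d + 2)*(d^5 + 9*d^4 + 15*d^3 - 65*d^2 - 216*d - 144) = (d + 1)*(d + 2)*(d^4 + 8*d^3 + 7*d^2 - 72*d - 144) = (d + 1)*(d + 2)*(d + 4)*(d^3 + 4*d^2 - 9*d - 36) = (d + 1)*(d + 2)*(d + 4)^2*(d^2 - 9) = (d - 3)*(d + 1)*(d + 2)*(d + 4)^2*(d + 3)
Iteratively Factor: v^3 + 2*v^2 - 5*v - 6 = (v + 1)*(v^2 + v - 6) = (v + 1)*(v + 3)*(v - 2)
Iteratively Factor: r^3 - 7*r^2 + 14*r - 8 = (r - 4)*(r^2 - 3*r + 2) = (r - 4)*(r - 1)*(r - 2)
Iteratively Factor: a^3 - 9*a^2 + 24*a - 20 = (a - 2)*(a^2 - 7*a + 10) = (a - 2)^2*(a - 5)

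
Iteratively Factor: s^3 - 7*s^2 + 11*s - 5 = (s - 1)*(s^2 - 6*s + 5) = (s - 5)*(s - 1)*(s - 1)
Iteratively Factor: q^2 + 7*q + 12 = (q + 3)*(q + 4)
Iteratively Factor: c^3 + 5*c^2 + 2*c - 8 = (c + 2)*(c^2 + 3*c - 4) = (c - 1)*(c + 2)*(c + 4)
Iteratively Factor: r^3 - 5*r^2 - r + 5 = (r - 5)*(r^2 - 1) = (r - 5)*(r - 1)*(r + 1)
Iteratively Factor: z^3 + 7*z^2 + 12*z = (z)*(z^2 + 7*z + 12) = z*(z + 4)*(z + 3)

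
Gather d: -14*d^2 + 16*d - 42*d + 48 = -14*d^2 - 26*d + 48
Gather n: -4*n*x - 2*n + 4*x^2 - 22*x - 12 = n*(-4*x - 2) + 4*x^2 - 22*x - 12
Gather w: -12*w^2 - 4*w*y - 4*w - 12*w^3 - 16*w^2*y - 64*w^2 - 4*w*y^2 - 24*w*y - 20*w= -12*w^3 + w^2*(-16*y - 76) + w*(-4*y^2 - 28*y - 24)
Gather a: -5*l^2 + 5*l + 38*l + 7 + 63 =-5*l^2 + 43*l + 70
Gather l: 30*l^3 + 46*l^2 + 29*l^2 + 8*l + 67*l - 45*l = 30*l^3 + 75*l^2 + 30*l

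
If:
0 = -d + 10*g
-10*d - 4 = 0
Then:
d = -2/5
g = -1/25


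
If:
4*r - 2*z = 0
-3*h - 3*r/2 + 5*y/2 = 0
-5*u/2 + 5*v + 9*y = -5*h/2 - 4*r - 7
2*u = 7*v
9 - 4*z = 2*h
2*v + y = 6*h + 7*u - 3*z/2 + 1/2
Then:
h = -1019/714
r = 529/357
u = 309/170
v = 309/595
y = -14/17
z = 1058/357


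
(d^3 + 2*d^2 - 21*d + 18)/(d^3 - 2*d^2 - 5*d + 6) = (d + 6)/(d + 2)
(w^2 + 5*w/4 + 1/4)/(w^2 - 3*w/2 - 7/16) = 4*(w + 1)/(4*w - 7)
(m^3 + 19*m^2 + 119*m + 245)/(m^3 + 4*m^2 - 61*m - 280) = (m + 7)/(m - 8)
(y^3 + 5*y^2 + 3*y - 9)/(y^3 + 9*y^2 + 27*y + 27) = (y - 1)/(y + 3)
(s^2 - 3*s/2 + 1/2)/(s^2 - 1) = (s - 1/2)/(s + 1)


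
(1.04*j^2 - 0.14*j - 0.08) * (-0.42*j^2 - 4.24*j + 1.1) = -0.4368*j^4 - 4.3508*j^3 + 1.7712*j^2 + 0.1852*j - 0.088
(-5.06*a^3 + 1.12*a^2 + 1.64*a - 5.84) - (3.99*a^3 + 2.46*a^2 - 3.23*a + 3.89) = -9.05*a^3 - 1.34*a^2 + 4.87*a - 9.73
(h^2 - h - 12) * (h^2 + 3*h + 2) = h^4 + 2*h^3 - 13*h^2 - 38*h - 24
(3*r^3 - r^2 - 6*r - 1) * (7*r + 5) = 21*r^4 + 8*r^3 - 47*r^2 - 37*r - 5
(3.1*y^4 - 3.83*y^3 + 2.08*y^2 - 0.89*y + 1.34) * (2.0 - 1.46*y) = -4.526*y^5 + 11.7918*y^4 - 10.6968*y^3 + 5.4594*y^2 - 3.7364*y + 2.68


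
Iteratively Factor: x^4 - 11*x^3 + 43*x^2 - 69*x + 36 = (x - 4)*(x^3 - 7*x^2 + 15*x - 9) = (x - 4)*(x - 3)*(x^2 - 4*x + 3) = (x - 4)*(x - 3)*(x - 1)*(x - 3)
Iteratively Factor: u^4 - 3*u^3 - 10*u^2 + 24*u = (u + 3)*(u^3 - 6*u^2 + 8*u) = (u - 4)*(u + 3)*(u^2 - 2*u) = u*(u - 4)*(u + 3)*(u - 2)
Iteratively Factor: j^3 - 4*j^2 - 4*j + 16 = (j - 4)*(j^2 - 4) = (j - 4)*(j + 2)*(j - 2)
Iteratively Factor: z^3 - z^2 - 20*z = (z + 4)*(z^2 - 5*z) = z*(z + 4)*(z - 5)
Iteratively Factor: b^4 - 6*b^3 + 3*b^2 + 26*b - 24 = (b - 3)*(b^3 - 3*b^2 - 6*b + 8) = (b - 3)*(b + 2)*(b^2 - 5*b + 4) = (b - 3)*(b - 1)*(b + 2)*(b - 4)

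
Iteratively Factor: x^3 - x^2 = (x - 1)*(x^2) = x*(x - 1)*(x)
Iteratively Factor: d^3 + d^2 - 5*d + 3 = (d + 3)*(d^2 - 2*d + 1) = (d - 1)*(d + 3)*(d - 1)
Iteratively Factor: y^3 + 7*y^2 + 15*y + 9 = (y + 1)*(y^2 + 6*y + 9) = (y + 1)*(y + 3)*(y + 3)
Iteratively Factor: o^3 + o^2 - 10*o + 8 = (o - 1)*(o^2 + 2*o - 8) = (o - 2)*(o - 1)*(o + 4)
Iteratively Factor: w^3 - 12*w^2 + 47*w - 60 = (w - 3)*(w^2 - 9*w + 20) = (w - 5)*(w - 3)*(w - 4)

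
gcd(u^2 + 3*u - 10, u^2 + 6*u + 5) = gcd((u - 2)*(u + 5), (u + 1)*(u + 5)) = u + 5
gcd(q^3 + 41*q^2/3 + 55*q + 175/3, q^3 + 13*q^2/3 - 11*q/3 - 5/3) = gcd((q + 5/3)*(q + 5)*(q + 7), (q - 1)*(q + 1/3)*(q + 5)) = q + 5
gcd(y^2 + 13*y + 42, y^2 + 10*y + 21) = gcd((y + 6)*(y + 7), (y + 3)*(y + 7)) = y + 7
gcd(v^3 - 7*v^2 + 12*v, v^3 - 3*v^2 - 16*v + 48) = v^2 - 7*v + 12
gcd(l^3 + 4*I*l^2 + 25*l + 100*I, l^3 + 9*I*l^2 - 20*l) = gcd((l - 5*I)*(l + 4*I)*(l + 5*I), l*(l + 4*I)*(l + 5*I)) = l^2 + 9*I*l - 20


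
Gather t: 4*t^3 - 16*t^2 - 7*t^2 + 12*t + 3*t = 4*t^3 - 23*t^2 + 15*t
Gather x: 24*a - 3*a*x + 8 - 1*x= 24*a + x*(-3*a - 1) + 8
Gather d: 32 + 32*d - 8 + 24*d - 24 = 56*d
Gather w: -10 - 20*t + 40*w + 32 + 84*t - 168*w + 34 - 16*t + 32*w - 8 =48*t - 96*w + 48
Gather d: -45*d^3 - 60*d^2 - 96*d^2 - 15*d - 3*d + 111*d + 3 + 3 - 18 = -45*d^3 - 156*d^2 + 93*d - 12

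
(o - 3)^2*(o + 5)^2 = o^4 + 4*o^3 - 26*o^2 - 60*o + 225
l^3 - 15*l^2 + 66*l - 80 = (l - 8)*(l - 5)*(l - 2)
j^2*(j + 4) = j^3 + 4*j^2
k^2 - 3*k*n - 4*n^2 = (k - 4*n)*(k + n)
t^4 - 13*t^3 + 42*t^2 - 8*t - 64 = (t - 8)*(t - 4)*(t - 2)*(t + 1)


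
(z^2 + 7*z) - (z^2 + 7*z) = 0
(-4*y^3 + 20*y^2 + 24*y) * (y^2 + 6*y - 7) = -4*y^5 - 4*y^4 + 172*y^3 + 4*y^2 - 168*y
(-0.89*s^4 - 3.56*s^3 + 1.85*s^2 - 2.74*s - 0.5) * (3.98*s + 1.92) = -3.5422*s^5 - 15.8776*s^4 + 0.527800000000001*s^3 - 7.3532*s^2 - 7.2508*s - 0.96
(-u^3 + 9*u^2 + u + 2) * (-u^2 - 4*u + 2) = u^5 - 5*u^4 - 39*u^3 + 12*u^2 - 6*u + 4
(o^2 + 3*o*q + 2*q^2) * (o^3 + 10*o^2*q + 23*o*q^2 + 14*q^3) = o^5 + 13*o^4*q + 55*o^3*q^2 + 103*o^2*q^3 + 88*o*q^4 + 28*q^5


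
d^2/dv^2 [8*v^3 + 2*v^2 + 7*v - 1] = 48*v + 4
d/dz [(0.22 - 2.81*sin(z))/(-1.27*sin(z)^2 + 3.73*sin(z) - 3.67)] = (-3.5687*sin(z)^2 + 0.5588*sin(z) + 9.4921)*cos(z)/(1.6129*sin(z)^4 - 9.4742*sin(z)^3 + 23.2347*sin(z)^2 - 27.3782*sin(z) + 13.4689)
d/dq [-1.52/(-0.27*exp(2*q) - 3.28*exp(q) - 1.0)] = (-0.8208*exp(q) - 4.9856)*exp(q)/(0.27*exp(2*q) + 3.28*exp(q) + 1.0)^2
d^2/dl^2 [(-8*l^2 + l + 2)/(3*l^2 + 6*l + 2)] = 2*(153*l^3 + 198*l^2 + 90*l + 16)/(27*l^6 + 162*l^5 + 378*l^4 + 432*l^3 + 252*l^2 + 72*l + 8)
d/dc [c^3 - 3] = 3*c^2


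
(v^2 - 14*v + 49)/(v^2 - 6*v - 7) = (v - 7)/(v + 1)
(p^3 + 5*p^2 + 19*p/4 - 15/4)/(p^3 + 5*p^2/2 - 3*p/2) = (p + 5/2)/p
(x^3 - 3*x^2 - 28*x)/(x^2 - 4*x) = (x^2 - 3*x - 28)/(x - 4)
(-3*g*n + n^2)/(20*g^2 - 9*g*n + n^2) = n*(-3*g + n)/(20*g^2 - 9*g*n + n^2)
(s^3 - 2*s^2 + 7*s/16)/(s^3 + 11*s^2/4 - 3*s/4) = (s - 7/4)/(s + 3)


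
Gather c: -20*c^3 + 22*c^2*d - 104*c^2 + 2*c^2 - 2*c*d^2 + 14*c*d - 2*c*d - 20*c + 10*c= -20*c^3 + c^2*(22*d - 102) + c*(-2*d^2 + 12*d - 10)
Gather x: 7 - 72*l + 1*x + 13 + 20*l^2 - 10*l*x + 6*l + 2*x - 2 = 20*l^2 - 66*l + x*(3 - 10*l) + 18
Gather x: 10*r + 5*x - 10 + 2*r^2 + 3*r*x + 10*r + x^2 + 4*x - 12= 2*r^2 + 20*r + x^2 + x*(3*r + 9) - 22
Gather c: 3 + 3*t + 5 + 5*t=8*t + 8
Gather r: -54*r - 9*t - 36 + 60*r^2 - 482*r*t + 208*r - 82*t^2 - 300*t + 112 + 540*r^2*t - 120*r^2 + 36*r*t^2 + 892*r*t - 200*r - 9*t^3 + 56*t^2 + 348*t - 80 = r^2*(540*t - 60) + r*(36*t^2 + 410*t - 46) - 9*t^3 - 26*t^2 + 39*t - 4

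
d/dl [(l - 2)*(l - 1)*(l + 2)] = 3*l^2 - 2*l - 4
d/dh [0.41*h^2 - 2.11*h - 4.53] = 0.82*h - 2.11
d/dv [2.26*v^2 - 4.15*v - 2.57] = 4.52*v - 4.15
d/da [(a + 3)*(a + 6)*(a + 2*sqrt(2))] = 3*a^2 + 4*sqrt(2)*a + 18*a + 18 + 18*sqrt(2)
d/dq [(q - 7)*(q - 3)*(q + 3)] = 3*q^2 - 14*q - 9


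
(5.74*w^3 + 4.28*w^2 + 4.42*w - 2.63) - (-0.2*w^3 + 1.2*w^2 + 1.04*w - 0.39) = 5.94*w^3 + 3.08*w^2 + 3.38*w - 2.24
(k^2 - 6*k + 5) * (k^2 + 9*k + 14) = k^4 + 3*k^3 - 35*k^2 - 39*k + 70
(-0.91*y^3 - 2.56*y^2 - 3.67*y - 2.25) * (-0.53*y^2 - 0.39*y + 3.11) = 0.4823*y^5 + 1.7117*y^4 + 0.1134*y^3 - 5.3378*y^2 - 10.5362*y - 6.9975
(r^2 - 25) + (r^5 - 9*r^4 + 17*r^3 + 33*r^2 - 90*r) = r^5 - 9*r^4 + 17*r^3 + 34*r^2 - 90*r - 25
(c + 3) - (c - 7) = 10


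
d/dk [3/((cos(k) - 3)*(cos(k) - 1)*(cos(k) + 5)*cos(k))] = 3*(4*cos(k)^3 + 3*cos(k)^2 - 34*cos(k) + 15)*sin(k)/((cos(k) - 3)^2*(cos(k) - 1)^2*(cos(k) + 5)^2*cos(k)^2)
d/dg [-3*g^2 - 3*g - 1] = -6*g - 3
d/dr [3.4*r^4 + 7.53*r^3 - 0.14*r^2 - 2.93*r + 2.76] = 13.6*r^3 + 22.59*r^2 - 0.28*r - 2.93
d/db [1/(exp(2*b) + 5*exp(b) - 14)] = (-2*exp(b) - 5)*exp(b)/(exp(2*b) + 5*exp(b) - 14)^2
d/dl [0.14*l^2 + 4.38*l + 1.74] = 0.28*l + 4.38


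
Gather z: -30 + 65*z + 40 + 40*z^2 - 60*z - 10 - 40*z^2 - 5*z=0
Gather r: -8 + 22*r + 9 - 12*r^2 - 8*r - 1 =-12*r^2 + 14*r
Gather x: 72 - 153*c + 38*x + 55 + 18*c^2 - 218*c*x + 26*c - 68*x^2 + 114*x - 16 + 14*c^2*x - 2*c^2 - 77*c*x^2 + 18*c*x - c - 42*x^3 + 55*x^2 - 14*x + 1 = 16*c^2 - 128*c - 42*x^3 + x^2*(-77*c - 13) + x*(14*c^2 - 200*c + 138) + 112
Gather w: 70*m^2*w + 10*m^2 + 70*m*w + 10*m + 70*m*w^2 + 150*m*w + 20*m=10*m^2 + 70*m*w^2 + 30*m + w*(70*m^2 + 220*m)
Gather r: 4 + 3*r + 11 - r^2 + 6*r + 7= -r^2 + 9*r + 22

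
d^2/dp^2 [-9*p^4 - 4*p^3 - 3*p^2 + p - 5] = -108*p^2 - 24*p - 6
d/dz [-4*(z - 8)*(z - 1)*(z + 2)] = -12*z^2 + 56*z + 40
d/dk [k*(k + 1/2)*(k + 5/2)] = 3*k^2 + 6*k + 5/4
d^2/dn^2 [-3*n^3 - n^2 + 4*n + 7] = -18*n - 2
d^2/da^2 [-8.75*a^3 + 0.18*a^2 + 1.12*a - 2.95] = 0.36 - 52.5*a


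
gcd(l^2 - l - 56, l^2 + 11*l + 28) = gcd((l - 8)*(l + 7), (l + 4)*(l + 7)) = l + 7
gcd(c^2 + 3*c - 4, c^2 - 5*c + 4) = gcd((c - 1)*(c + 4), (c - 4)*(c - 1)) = c - 1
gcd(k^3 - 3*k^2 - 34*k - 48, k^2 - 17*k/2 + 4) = k - 8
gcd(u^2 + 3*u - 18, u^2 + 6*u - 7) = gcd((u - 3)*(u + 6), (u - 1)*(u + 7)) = 1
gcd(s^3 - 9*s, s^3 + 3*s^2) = s^2 + 3*s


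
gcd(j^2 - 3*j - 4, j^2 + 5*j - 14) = 1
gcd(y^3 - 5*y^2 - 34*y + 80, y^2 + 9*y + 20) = y + 5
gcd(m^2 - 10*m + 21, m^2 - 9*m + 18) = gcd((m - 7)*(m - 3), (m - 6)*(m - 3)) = m - 3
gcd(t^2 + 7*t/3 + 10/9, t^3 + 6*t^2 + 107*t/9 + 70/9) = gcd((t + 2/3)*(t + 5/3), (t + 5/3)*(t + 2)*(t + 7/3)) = t + 5/3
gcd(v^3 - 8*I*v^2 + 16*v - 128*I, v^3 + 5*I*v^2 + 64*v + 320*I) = v - 8*I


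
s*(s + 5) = s^2 + 5*s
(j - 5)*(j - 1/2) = j^2 - 11*j/2 + 5/2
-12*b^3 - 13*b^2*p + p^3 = (-4*b + p)*(b + p)*(3*b + p)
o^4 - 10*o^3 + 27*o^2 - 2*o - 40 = (o - 5)*(o - 4)*(o - 2)*(o + 1)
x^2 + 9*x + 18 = (x + 3)*(x + 6)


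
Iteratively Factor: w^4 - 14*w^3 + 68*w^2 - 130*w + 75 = (w - 1)*(w^3 - 13*w^2 + 55*w - 75) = (w - 3)*(w - 1)*(w^2 - 10*w + 25) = (w - 5)*(w - 3)*(w - 1)*(w - 5)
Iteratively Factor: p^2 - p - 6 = (p - 3)*(p + 2)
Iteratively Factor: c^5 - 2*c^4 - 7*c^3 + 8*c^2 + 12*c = (c - 2)*(c^4 - 7*c^2 - 6*c) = (c - 3)*(c - 2)*(c^3 + 3*c^2 + 2*c) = (c - 3)*(c - 2)*(c + 1)*(c^2 + 2*c) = c*(c - 3)*(c - 2)*(c + 1)*(c + 2)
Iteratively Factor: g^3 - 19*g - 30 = (g + 2)*(g^2 - 2*g - 15) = (g - 5)*(g + 2)*(g + 3)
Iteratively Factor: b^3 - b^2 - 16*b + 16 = (b - 1)*(b^2 - 16) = (b - 1)*(b + 4)*(b - 4)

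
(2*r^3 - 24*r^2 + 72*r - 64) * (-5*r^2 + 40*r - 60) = -10*r^5 + 200*r^4 - 1440*r^3 + 4640*r^2 - 6880*r + 3840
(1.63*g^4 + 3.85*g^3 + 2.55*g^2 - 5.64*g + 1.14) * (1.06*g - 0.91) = 1.7278*g^5 + 2.5977*g^4 - 0.8005*g^3 - 8.2989*g^2 + 6.3408*g - 1.0374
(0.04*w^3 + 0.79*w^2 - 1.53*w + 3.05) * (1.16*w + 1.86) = 0.0464*w^4 + 0.9908*w^3 - 0.3054*w^2 + 0.692199999999999*w + 5.673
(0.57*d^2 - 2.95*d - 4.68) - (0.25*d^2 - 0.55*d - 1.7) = 0.32*d^2 - 2.4*d - 2.98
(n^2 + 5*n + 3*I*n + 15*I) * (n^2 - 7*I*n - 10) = n^4 + 5*n^3 - 4*I*n^3 + 11*n^2 - 20*I*n^2 + 55*n - 30*I*n - 150*I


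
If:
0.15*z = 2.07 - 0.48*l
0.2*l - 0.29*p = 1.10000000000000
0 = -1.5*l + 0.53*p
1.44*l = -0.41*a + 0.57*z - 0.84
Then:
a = 31.24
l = -1.77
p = -5.02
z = 19.47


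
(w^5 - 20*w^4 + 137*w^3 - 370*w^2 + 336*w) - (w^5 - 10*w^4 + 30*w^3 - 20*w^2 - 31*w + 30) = -10*w^4 + 107*w^3 - 350*w^2 + 367*w - 30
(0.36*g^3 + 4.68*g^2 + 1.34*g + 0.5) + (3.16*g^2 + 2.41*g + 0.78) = 0.36*g^3 + 7.84*g^2 + 3.75*g + 1.28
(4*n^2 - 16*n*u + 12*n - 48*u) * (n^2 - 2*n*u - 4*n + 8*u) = 4*n^4 - 24*n^3*u - 4*n^3 + 32*n^2*u^2 + 24*n^2*u - 48*n^2 - 32*n*u^2 + 288*n*u - 384*u^2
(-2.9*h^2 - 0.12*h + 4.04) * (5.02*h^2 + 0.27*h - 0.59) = -14.558*h^4 - 1.3854*h^3 + 21.9594*h^2 + 1.1616*h - 2.3836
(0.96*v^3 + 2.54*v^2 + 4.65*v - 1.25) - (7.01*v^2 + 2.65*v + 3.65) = 0.96*v^3 - 4.47*v^2 + 2.0*v - 4.9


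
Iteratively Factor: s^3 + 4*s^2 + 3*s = (s + 3)*(s^2 + s) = s*(s + 3)*(s + 1)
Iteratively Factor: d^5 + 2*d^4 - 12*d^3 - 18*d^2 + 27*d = (d)*(d^4 + 2*d^3 - 12*d^2 - 18*d + 27) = d*(d - 1)*(d^3 + 3*d^2 - 9*d - 27) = d*(d - 3)*(d - 1)*(d^2 + 6*d + 9) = d*(d - 3)*(d - 1)*(d + 3)*(d + 3)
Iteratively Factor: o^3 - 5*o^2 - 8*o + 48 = (o + 3)*(o^2 - 8*o + 16) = (o - 4)*(o + 3)*(o - 4)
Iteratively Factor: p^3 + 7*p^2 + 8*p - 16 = (p - 1)*(p^2 + 8*p + 16) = (p - 1)*(p + 4)*(p + 4)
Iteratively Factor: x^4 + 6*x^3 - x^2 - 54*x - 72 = (x - 3)*(x^3 + 9*x^2 + 26*x + 24) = (x - 3)*(x + 4)*(x^2 + 5*x + 6) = (x - 3)*(x + 2)*(x + 4)*(x + 3)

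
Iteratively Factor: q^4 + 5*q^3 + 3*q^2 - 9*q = (q - 1)*(q^3 + 6*q^2 + 9*q) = (q - 1)*(q + 3)*(q^2 + 3*q) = (q - 1)*(q + 3)^2*(q)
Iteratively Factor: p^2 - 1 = (p - 1)*(p + 1)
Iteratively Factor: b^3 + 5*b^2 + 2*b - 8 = (b + 4)*(b^2 + b - 2) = (b + 2)*(b + 4)*(b - 1)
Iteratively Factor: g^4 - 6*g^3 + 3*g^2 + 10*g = (g + 1)*(g^3 - 7*g^2 + 10*g) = (g - 5)*(g + 1)*(g^2 - 2*g) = (g - 5)*(g - 2)*(g + 1)*(g)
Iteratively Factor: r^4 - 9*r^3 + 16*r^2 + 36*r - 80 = (r + 2)*(r^3 - 11*r^2 + 38*r - 40) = (r - 5)*(r + 2)*(r^2 - 6*r + 8) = (r - 5)*(r - 4)*(r + 2)*(r - 2)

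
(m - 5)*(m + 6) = m^2 + m - 30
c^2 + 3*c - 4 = (c - 1)*(c + 4)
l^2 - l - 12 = (l - 4)*(l + 3)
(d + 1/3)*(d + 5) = d^2 + 16*d/3 + 5/3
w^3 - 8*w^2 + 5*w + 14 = (w - 7)*(w - 2)*(w + 1)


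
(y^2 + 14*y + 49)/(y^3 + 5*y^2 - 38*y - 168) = (y + 7)/(y^2 - 2*y - 24)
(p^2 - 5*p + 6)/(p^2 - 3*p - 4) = (-p^2 + 5*p - 6)/(-p^2 + 3*p + 4)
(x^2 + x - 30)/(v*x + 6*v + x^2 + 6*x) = (x - 5)/(v + x)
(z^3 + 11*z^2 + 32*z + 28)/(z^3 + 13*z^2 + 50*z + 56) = (z + 2)/(z + 4)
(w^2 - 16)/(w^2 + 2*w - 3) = (w^2 - 16)/(w^2 + 2*w - 3)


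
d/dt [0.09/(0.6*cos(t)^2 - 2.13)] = 0.0230680507497117*sin(2*t)/(1.19607843137255 - 0.196078431372549*cos(2*t))^2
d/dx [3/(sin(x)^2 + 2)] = -12*sin(2*x)/(cos(2*x) - 5)^2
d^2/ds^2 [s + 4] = 0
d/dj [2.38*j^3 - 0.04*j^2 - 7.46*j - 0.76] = 7.14*j^2 - 0.08*j - 7.46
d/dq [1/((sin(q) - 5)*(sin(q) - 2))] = (7 - 2*sin(q))*cos(q)/((sin(q) - 5)^2*(sin(q) - 2)^2)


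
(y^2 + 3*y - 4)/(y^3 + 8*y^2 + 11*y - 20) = 1/(y + 5)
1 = 1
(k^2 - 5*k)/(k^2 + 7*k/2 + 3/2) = 2*k*(k - 5)/(2*k^2 + 7*k + 3)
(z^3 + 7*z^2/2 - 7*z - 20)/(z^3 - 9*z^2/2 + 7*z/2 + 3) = (2*z^3 + 7*z^2 - 14*z - 40)/(2*z^3 - 9*z^2 + 7*z + 6)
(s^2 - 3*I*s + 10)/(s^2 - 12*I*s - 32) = (-s^2 + 3*I*s - 10)/(-s^2 + 12*I*s + 32)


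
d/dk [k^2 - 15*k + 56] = 2*k - 15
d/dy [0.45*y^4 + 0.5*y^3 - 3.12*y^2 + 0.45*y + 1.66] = 1.8*y^3 + 1.5*y^2 - 6.24*y + 0.45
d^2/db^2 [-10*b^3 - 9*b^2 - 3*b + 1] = -60*b - 18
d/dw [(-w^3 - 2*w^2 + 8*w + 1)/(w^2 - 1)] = (-w^4 - 5*w^2 + 2*w - 8)/(w^4 - 2*w^2 + 1)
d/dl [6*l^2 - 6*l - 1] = 12*l - 6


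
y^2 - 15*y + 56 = (y - 8)*(y - 7)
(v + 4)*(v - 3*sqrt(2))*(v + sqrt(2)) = v^3 - 2*sqrt(2)*v^2 + 4*v^2 - 8*sqrt(2)*v - 6*v - 24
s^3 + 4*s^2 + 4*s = s*(s + 2)^2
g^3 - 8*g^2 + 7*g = g*(g - 7)*(g - 1)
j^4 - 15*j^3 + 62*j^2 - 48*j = j*(j - 8)*(j - 6)*(j - 1)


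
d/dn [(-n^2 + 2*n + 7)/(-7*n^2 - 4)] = 2*(7*n^2 + 53*n - 4)/(49*n^4 + 56*n^2 + 16)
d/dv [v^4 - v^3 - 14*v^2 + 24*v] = 4*v^3 - 3*v^2 - 28*v + 24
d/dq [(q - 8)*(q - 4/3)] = 2*q - 28/3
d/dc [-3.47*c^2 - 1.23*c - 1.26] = -6.94*c - 1.23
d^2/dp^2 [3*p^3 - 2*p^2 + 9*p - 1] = 18*p - 4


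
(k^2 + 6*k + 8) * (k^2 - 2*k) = k^4 + 4*k^3 - 4*k^2 - 16*k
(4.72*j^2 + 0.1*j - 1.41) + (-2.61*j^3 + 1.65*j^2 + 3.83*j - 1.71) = -2.61*j^3 + 6.37*j^2 + 3.93*j - 3.12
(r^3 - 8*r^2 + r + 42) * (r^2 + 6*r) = r^5 - 2*r^4 - 47*r^3 + 48*r^2 + 252*r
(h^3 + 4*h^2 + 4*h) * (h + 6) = h^4 + 10*h^3 + 28*h^2 + 24*h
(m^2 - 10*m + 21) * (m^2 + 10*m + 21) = m^4 - 58*m^2 + 441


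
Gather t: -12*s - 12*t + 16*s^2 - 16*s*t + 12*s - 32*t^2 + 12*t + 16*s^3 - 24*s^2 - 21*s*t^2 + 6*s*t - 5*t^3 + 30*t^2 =16*s^3 - 8*s^2 - 10*s*t - 5*t^3 + t^2*(-21*s - 2)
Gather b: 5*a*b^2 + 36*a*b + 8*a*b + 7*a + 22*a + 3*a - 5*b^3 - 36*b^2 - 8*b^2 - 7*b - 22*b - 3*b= 32*a - 5*b^3 + b^2*(5*a - 44) + b*(44*a - 32)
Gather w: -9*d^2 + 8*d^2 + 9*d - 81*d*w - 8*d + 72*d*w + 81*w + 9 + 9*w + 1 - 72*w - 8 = -d^2 + d + w*(18 - 9*d) + 2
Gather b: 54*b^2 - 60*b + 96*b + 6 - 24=54*b^2 + 36*b - 18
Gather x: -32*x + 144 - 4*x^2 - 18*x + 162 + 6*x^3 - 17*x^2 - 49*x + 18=6*x^3 - 21*x^2 - 99*x + 324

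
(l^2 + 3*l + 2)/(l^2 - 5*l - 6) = (l + 2)/(l - 6)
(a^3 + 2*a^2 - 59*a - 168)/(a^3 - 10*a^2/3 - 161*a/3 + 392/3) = 3*(a + 3)/(3*a - 7)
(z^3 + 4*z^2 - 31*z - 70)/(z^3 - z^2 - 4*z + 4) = (z^2 + 2*z - 35)/(z^2 - 3*z + 2)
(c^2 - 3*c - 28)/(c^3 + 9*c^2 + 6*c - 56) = (c - 7)/(c^2 + 5*c - 14)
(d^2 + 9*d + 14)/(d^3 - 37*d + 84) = (d + 2)/(d^2 - 7*d + 12)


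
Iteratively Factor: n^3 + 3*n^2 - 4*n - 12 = (n + 2)*(n^2 + n - 6) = (n - 2)*(n + 2)*(n + 3)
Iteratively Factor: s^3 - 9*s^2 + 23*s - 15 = (s - 5)*(s^2 - 4*s + 3) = (s - 5)*(s - 3)*(s - 1)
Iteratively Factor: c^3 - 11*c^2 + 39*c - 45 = (c - 5)*(c^2 - 6*c + 9) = (c - 5)*(c - 3)*(c - 3)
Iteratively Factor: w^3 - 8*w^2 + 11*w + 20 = (w - 4)*(w^2 - 4*w - 5) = (w - 4)*(w + 1)*(w - 5)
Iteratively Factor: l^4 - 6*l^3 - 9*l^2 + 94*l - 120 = (l - 2)*(l^3 - 4*l^2 - 17*l + 60) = (l - 2)*(l + 4)*(l^2 - 8*l + 15) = (l - 3)*(l - 2)*(l + 4)*(l - 5)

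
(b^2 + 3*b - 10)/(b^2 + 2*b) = (b^2 + 3*b - 10)/(b*(b + 2))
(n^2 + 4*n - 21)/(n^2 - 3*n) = (n + 7)/n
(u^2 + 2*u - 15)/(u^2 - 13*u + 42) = (u^2 + 2*u - 15)/(u^2 - 13*u + 42)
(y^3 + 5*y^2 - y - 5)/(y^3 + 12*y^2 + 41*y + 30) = (y - 1)/(y + 6)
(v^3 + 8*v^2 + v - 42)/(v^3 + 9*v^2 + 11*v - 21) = (v - 2)/(v - 1)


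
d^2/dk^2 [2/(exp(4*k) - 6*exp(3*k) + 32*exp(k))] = 4*((-8*exp(3*k) + 27*exp(2*k) - 16)*(exp(3*k) - 6*exp(2*k) + 32) + 4*(2*exp(3*k) - 9*exp(2*k) + 16)^2)*exp(-k)/(exp(3*k) - 6*exp(2*k) + 32)^3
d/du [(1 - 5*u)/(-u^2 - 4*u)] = (-5*u^2 + 2*u + 4)/(u^2*(u^2 + 8*u + 16))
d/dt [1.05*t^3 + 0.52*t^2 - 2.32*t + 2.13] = 3.15*t^2 + 1.04*t - 2.32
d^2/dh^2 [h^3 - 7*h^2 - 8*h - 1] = 6*h - 14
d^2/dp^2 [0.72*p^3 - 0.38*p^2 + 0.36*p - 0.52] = 4.32*p - 0.76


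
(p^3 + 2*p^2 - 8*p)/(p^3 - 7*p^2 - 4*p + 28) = p*(p + 4)/(p^2 - 5*p - 14)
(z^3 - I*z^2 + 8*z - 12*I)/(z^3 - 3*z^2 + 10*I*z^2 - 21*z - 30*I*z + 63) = (z^2 - 4*I*z - 4)/(z^2 + z*(-3 + 7*I) - 21*I)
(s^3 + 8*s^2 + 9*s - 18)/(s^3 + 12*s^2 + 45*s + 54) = (s - 1)/(s + 3)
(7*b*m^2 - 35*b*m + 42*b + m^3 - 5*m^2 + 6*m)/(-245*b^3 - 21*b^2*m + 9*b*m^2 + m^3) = (-m^2 + 5*m - 6)/(35*b^2 - 2*b*m - m^2)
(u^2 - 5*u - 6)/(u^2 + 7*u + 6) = (u - 6)/(u + 6)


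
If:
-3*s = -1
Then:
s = 1/3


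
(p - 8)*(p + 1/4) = p^2 - 31*p/4 - 2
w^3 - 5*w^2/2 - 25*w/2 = w*(w - 5)*(w + 5/2)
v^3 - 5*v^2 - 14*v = v*(v - 7)*(v + 2)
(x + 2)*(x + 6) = x^2 + 8*x + 12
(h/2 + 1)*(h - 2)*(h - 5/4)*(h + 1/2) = h^4/2 - 3*h^3/8 - 37*h^2/16 + 3*h/2 + 5/4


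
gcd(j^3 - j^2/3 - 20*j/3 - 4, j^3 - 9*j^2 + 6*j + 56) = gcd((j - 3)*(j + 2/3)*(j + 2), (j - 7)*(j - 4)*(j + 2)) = j + 2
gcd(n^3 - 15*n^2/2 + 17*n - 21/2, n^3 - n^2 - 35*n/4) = n - 7/2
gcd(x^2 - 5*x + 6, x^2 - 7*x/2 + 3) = x - 2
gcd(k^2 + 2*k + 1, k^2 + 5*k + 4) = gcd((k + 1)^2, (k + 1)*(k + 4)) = k + 1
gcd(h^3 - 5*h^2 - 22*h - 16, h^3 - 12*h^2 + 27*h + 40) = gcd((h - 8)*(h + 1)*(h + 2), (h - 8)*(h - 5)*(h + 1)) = h^2 - 7*h - 8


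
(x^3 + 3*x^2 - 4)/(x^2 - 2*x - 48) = (-x^3 - 3*x^2 + 4)/(-x^2 + 2*x + 48)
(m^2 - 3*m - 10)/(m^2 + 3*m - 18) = (m^2 - 3*m - 10)/(m^2 + 3*m - 18)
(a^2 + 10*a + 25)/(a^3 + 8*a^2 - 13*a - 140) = (a + 5)/(a^2 + 3*a - 28)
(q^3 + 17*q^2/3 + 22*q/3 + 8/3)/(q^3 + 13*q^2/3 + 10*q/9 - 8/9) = 3*(q + 1)/(3*q - 1)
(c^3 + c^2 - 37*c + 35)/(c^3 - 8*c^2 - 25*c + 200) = (c^2 + 6*c - 7)/(c^2 - 3*c - 40)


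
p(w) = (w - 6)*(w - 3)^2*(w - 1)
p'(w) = (w - 6)*(w - 3)^2 + (w - 6)*(w - 1)*(2*w - 6) + (w - 3)^2*(w - 1) = 4*w^3 - 39*w^2 + 114*w - 99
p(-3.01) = 1305.02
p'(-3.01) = -904.57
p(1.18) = -2.87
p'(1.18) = -12.21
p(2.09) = -3.53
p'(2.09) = 5.42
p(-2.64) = 1000.40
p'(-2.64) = -745.37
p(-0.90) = 199.40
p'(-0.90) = -236.11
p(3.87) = -4.63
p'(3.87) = -10.08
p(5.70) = -10.28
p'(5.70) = 24.46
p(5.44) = -14.80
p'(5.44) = 10.97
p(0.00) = 54.00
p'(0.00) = -99.00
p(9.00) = 864.00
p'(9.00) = 684.00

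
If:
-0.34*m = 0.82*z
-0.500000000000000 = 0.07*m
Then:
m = -7.14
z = 2.96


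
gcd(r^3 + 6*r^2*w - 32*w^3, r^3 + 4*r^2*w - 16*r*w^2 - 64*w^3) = r^2 + 8*r*w + 16*w^2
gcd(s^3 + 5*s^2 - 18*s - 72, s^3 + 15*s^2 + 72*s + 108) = s^2 + 9*s + 18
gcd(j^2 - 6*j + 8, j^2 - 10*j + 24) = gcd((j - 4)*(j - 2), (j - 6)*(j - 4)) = j - 4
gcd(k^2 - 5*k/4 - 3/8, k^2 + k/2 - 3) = k - 3/2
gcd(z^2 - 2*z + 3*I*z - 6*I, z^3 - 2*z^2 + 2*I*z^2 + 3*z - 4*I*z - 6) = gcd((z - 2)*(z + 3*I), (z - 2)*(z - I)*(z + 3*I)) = z^2 + z*(-2 + 3*I) - 6*I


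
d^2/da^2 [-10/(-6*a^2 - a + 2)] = 20*(-36*a^2 - 6*a + (12*a + 1)^2 + 12)/(6*a^2 + a - 2)^3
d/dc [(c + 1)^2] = 2*c + 2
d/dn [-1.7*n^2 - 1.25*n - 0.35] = -3.4*n - 1.25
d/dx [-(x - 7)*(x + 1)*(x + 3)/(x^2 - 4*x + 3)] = (-x^4 + 8*x^3 - 46*x^2 - 24*x + 159)/(x^4 - 8*x^3 + 22*x^2 - 24*x + 9)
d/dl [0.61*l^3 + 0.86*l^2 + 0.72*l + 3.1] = 1.83*l^2 + 1.72*l + 0.72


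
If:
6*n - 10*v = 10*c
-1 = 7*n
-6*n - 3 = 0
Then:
No Solution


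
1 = 1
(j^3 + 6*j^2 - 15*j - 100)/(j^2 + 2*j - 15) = (j^2 + j - 20)/(j - 3)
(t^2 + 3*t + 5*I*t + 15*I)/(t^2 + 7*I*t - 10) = (t + 3)/(t + 2*I)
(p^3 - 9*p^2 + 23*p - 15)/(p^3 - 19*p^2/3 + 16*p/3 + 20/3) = 3*(p^2 - 4*p + 3)/(3*p^2 - 4*p - 4)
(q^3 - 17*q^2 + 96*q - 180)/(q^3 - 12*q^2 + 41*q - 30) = (q - 6)/(q - 1)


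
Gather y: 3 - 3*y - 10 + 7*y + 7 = 4*y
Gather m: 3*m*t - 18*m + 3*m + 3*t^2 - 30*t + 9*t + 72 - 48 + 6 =m*(3*t - 15) + 3*t^2 - 21*t + 30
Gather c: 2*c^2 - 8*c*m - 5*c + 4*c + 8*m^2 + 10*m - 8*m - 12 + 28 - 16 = 2*c^2 + c*(-8*m - 1) + 8*m^2 + 2*m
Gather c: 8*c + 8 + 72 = 8*c + 80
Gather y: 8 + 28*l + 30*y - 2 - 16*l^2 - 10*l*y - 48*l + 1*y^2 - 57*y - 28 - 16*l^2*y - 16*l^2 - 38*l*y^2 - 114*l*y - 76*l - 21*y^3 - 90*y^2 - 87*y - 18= -32*l^2 - 96*l - 21*y^3 + y^2*(-38*l - 89) + y*(-16*l^2 - 124*l - 114) - 40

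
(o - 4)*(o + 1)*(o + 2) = o^3 - o^2 - 10*o - 8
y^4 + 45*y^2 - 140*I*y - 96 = (y - 4*I)*(y - 3*I)*(y - I)*(y + 8*I)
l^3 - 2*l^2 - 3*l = l*(l - 3)*(l + 1)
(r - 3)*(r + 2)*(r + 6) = r^3 + 5*r^2 - 12*r - 36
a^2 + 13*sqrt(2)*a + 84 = (a + 6*sqrt(2))*(a + 7*sqrt(2))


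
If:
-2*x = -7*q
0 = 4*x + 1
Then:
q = -1/14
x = -1/4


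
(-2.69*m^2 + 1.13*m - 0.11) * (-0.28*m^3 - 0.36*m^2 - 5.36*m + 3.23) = 0.7532*m^5 + 0.652*m^4 + 14.0424*m^3 - 14.7059*m^2 + 4.2395*m - 0.3553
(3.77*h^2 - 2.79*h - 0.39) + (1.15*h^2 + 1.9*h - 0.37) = 4.92*h^2 - 0.89*h - 0.76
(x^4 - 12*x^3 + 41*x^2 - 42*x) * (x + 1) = x^5 - 11*x^4 + 29*x^3 - x^2 - 42*x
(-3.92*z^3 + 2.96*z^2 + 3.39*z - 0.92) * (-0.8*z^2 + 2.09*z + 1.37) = 3.136*z^5 - 10.5608*z^4 - 1.896*z^3 + 11.8763*z^2 + 2.7215*z - 1.2604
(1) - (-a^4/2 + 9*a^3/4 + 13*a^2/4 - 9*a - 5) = a^4/2 - 9*a^3/4 - 13*a^2/4 + 9*a + 6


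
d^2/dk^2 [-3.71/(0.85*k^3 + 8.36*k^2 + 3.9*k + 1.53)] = ((18.921*k + 62.0312)*(0.85*k^3 + 8.36*k^2 + 3.9*k + 1.53) - 3.71*(2.55*k^2 + 16.72*k + 3.9)*(5.1*k^2 + 33.44*k + 7.8))/(0.85*k^3 + 8.36*k^2 + 3.9*k + 1.53)^3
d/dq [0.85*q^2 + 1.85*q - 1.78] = 1.7*q + 1.85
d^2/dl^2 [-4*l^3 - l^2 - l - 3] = -24*l - 2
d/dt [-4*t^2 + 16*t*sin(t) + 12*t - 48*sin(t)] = 16*t*cos(t) - 8*t + 16*sin(t) - 48*cos(t) + 12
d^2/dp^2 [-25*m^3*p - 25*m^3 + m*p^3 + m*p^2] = 2*m*(3*p + 1)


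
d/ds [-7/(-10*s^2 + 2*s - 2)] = 7*(1 - 10*s)/(2*(5*s^2 - s + 1)^2)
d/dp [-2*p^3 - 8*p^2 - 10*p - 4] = -6*p^2 - 16*p - 10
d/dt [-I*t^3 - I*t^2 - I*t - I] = I*(-3*t^2 - 2*t - 1)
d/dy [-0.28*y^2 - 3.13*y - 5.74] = -0.56*y - 3.13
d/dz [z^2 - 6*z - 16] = 2*z - 6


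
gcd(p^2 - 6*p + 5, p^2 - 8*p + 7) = p - 1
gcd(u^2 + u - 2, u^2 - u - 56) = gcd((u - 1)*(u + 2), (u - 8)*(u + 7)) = 1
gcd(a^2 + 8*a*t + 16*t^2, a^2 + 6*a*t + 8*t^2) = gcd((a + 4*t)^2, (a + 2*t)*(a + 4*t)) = a + 4*t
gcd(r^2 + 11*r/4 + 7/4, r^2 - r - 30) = 1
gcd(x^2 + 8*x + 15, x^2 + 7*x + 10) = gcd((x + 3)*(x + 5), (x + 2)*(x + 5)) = x + 5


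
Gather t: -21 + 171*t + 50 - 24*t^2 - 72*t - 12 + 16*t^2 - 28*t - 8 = -8*t^2 + 71*t + 9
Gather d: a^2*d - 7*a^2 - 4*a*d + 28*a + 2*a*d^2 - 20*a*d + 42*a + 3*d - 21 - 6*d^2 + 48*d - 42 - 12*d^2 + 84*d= -7*a^2 + 70*a + d^2*(2*a - 18) + d*(a^2 - 24*a + 135) - 63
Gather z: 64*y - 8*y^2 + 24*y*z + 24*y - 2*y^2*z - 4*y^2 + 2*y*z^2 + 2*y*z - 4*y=-12*y^2 + 2*y*z^2 + 84*y + z*(-2*y^2 + 26*y)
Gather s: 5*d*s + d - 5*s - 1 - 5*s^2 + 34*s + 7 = d - 5*s^2 + s*(5*d + 29) + 6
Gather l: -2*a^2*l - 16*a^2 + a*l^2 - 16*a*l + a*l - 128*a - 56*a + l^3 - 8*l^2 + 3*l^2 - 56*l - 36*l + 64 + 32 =-16*a^2 - 184*a + l^3 + l^2*(a - 5) + l*(-2*a^2 - 15*a - 92) + 96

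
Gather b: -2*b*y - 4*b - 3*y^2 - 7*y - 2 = b*(-2*y - 4) - 3*y^2 - 7*y - 2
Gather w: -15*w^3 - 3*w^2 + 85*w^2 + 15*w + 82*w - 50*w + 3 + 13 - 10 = -15*w^3 + 82*w^2 + 47*w + 6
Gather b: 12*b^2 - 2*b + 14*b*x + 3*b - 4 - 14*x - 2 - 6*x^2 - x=12*b^2 + b*(14*x + 1) - 6*x^2 - 15*x - 6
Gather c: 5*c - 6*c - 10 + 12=2 - c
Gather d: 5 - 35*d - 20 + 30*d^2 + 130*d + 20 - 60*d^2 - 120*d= -30*d^2 - 25*d + 5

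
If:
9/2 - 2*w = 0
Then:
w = 9/4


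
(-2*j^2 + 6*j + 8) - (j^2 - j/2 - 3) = -3*j^2 + 13*j/2 + 11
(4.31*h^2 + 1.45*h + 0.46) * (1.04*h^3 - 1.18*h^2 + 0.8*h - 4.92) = 4.4824*h^5 - 3.5778*h^4 + 2.2154*h^3 - 20.588*h^2 - 6.766*h - 2.2632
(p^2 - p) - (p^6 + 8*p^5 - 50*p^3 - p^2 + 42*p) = -p^6 - 8*p^5 + 50*p^3 + 2*p^2 - 43*p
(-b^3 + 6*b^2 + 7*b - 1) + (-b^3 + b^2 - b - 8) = -2*b^3 + 7*b^2 + 6*b - 9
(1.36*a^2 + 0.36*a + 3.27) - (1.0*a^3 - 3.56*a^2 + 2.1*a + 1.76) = -1.0*a^3 + 4.92*a^2 - 1.74*a + 1.51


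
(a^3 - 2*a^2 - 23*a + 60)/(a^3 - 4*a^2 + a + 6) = (a^2 + a - 20)/(a^2 - a - 2)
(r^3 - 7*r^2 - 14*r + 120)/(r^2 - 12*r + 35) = (r^2 - 2*r - 24)/(r - 7)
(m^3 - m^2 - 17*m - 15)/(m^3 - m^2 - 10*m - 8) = (m^2 - 2*m - 15)/(m^2 - 2*m - 8)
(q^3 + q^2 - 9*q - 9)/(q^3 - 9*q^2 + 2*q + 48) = (q^2 + 4*q + 3)/(q^2 - 6*q - 16)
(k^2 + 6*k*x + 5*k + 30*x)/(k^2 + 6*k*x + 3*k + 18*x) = (k + 5)/(k + 3)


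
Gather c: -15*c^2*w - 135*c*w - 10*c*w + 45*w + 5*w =-15*c^2*w - 145*c*w + 50*w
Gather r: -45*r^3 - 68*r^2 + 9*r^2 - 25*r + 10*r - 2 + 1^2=-45*r^3 - 59*r^2 - 15*r - 1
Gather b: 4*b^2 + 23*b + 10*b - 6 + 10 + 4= 4*b^2 + 33*b + 8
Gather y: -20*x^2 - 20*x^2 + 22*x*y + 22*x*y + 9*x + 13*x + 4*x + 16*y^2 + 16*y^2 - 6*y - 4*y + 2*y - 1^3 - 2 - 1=-40*x^2 + 26*x + 32*y^2 + y*(44*x - 8) - 4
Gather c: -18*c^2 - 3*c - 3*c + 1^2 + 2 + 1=-18*c^2 - 6*c + 4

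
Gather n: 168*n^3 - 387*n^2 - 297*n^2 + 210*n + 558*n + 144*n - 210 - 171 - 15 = 168*n^3 - 684*n^2 + 912*n - 396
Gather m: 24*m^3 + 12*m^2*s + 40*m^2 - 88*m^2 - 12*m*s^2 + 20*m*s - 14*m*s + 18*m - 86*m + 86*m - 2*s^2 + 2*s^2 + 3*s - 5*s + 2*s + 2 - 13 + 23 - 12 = 24*m^3 + m^2*(12*s - 48) + m*(-12*s^2 + 6*s + 18)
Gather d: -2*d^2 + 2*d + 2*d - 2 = -2*d^2 + 4*d - 2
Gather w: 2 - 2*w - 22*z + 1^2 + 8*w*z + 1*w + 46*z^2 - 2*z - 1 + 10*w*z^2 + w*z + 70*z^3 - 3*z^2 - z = w*(10*z^2 + 9*z - 1) + 70*z^3 + 43*z^2 - 25*z + 2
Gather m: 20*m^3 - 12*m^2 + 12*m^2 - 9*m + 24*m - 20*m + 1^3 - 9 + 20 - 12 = 20*m^3 - 5*m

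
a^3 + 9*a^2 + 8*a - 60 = (a - 2)*(a + 5)*(a + 6)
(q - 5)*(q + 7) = q^2 + 2*q - 35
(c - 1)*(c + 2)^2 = c^3 + 3*c^2 - 4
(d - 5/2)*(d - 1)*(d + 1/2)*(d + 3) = d^4 - 33*d^2/4 + 7*d/2 + 15/4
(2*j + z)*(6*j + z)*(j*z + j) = 12*j^3*z + 12*j^3 + 8*j^2*z^2 + 8*j^2*z + j*z^3 + j*z^2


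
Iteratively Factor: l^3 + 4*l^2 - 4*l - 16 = (l + 4)*(l^2 - 4) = (l - 2)*(l + 4)*(l + 2)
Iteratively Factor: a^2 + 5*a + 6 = (a + 3)*(a + 2)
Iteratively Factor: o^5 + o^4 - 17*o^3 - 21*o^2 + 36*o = (o - 4)*(o^4 + 5*o^3 + 3*o^2 - 9*o) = (o - 4)*(o + 3)*(o^3 + 2*o^2 - 3*o) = (o - 4)*(o + 3)^2*(o^2 - o) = o*(o - 4)*(o + 3)^2*(o - 1)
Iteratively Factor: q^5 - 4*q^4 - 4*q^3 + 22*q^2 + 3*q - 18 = (q + 2)*(q^4 - 6*q^3 + 8*q^2 + 6*q - 9) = (q - 1)*(q + 2)*(q^3 - 5*q^2 + 3*q + 9) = (q - 1)*(q + 1)*(q + 2)*(q^2 - 6*q + 9) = (q - 3)*(q - 1)*(q + 1)*(q + 2)*(q - 3)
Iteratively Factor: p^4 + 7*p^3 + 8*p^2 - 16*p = (p - 1)*(p^3 + 8*p^2 + 16*p) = (p - 1)*(p + 4)*(p^2 + 4*p) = p*(p - 1)*(p + 4)*(p + 4)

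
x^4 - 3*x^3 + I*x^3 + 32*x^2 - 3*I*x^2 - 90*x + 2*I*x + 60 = (x - 2)*(x - 1)*(x - 5*I)*(x + 6*I)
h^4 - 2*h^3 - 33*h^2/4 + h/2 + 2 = (h - 4)*(h - 1/2)*(h + 1/2)*(h + 2)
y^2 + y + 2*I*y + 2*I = (y + 1)*(y + 2*I)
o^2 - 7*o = o*(o - 7)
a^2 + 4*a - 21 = (a - 3)*(a + 7)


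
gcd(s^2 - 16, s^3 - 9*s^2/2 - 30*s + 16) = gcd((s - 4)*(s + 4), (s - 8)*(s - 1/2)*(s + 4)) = s + 4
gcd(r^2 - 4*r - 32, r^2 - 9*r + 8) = r - 8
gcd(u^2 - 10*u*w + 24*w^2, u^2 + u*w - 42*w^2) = u - 6*w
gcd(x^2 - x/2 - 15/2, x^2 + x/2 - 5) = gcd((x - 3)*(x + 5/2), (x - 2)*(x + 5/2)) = x + 5/2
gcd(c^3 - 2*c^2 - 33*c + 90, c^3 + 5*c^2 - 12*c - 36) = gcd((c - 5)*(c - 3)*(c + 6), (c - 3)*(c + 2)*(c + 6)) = c^2 + 3*c - 18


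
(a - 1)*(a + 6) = a^2 + 5*a - 6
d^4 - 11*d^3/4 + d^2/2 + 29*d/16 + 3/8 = (d - 2)*(d - 3/2)*(d + 1/4)*(d + 1/2)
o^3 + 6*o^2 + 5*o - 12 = (o - 1)*(o + 3)*(o + 4)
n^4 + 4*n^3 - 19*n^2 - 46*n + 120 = (n - 3)*(n - 2)*(n + 4)*(n + 5)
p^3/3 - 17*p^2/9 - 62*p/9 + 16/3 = (p/3 + 1)*(p - 8)*(p - 2/3)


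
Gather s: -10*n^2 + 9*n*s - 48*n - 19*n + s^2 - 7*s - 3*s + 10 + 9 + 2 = -10*n^2 - 67*n + s^2 + s*(9*n - 10) + 21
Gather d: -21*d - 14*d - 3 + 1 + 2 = -35*d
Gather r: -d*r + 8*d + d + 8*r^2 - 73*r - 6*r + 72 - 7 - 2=9*d + 8*r^2 + r*(-d - 79) + 63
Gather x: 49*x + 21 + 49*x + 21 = 98*x + 42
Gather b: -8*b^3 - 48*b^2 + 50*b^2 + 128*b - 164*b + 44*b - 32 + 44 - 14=-8*b^3 + 2*b^2 + 8*b - 2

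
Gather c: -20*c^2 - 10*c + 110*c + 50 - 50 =-20*c^2 + 100*c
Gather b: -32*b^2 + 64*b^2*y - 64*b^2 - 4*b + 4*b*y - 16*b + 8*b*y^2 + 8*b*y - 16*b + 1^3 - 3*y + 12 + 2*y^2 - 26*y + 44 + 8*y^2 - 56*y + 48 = b^2*(64*y - 96) + b*(8*y^2 + 12*y - 36) + 10*y^2 - 85*y + 105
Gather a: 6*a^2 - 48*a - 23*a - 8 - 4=6*a^2 - 71*a - 12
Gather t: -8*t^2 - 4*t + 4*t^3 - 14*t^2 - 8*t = 4*t^3 - 22*t^2 - 12*t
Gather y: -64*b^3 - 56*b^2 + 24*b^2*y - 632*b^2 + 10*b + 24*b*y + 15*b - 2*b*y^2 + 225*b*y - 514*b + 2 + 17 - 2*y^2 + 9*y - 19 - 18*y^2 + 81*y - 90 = -64*b^3 - 688*b^2 - 489*b + y^2*(-2*b - 20) + y*(24*b^2 + 249*b + 90) - 90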